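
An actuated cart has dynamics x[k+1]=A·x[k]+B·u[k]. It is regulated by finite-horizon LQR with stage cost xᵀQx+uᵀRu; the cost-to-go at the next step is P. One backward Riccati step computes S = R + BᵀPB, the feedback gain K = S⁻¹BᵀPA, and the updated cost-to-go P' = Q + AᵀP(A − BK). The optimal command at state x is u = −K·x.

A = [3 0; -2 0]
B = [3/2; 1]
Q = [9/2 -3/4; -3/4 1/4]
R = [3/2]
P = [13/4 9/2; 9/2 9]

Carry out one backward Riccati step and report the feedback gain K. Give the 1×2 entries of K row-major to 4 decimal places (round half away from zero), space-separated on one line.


-0.1078 0.0000

BᵀP = [9.3750 15.7500]
S = R + BᵀPB = [3/2] + [29.8125] = [31.3125]
BᵀPA = [-3.3750 0.0000]
K = S⁻¹·BᵀPA = [-0.1078 0.0000]
A−BK = [3.1617 0.0000; -1.8922 0.0000]
AᵀP(A−BK) = [10.8862 0.0000; 0.0000 0.0000]
P' = Q + AᵀP(A−BK) = [15.3862 -0.7500; -0.7500 0.2500]
tr(P') = 15.6362


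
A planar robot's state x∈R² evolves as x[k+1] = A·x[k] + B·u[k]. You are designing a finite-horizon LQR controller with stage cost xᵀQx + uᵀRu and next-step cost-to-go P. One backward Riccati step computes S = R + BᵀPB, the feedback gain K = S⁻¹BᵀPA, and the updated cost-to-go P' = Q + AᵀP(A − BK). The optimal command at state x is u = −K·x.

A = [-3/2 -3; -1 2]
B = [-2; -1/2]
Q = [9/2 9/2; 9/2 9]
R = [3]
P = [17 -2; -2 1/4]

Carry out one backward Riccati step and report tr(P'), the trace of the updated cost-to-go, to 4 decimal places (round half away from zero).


23.0352

BᵀP = [-33.0000 3.8750]
S = R + BᵀPB = [3] + [64.0625] = [67.0625]
BᵀPA = [45.6250 106.7500]
K = S⁻¹·BᵀPA = [0.6803 1.5918]
A−BK = [-0.1393 0.1836; -0.6598 2.7959]
AᵀP(A−BK) = [1.4597 3.3742; 3.3742 8.0755]
P' = Q + AᵀP(A−BK) = [5.9597 7.8742; 7.8742 17.0755]
tr(P') = 23.0352


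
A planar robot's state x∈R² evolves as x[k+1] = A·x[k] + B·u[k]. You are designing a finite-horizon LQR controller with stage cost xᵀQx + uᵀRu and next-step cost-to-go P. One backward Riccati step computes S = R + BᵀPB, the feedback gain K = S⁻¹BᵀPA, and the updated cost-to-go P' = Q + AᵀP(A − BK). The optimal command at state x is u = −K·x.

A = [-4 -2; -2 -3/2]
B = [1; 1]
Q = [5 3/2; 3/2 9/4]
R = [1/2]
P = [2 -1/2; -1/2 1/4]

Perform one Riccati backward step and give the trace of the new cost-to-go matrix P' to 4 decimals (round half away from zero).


BᵀP = [1.5000 -0.2500]
S = R + BᵀPB = [1/2] + [1.2500] = [1.7500]
BᵀPA = [-5.5000 -2.6250]
K = S⁻¹·BᵀPA = [-3.1429 -1.5000]
A−BK = [-0.8571 -0.5000; 1.1429 0.0000]
AᵀP(A−BK) = [7.7143 3.5000; 3.5000 1.6250]
P' = Q + AᵀP(A−BK) = [12.7143 5.0000; 5.0000 3.8750]
tr(P') = 16.5893

16.5893


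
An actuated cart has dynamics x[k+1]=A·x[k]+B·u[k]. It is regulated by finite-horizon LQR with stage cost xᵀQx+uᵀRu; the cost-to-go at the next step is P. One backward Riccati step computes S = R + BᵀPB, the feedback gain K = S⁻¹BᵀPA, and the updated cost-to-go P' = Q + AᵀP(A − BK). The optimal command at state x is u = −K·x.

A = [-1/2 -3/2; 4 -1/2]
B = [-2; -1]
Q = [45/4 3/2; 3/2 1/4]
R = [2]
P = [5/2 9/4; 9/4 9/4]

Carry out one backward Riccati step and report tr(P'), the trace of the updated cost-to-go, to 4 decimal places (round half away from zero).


16.4530

BᵀP = [-7.2500 -6.7500]
S = R + BᵀPB = [2] + [21.2500] = [23.2500]
BᵀPA = [-23.3750 14.2500]
K = S⁻¹·BᵀPA = [-1.0054 0.6129]
A−BK = [-2.5108 -0.2742; 2.9946 0.1129]
AᵀP(A−BK) = [4.1243 -1.2359; -1.2359 0.8286]
P' = Q + AᵀP(A−BK) = [15.3743 0.2641; 0.2641 1.0786]
tr(P') = 16.4530


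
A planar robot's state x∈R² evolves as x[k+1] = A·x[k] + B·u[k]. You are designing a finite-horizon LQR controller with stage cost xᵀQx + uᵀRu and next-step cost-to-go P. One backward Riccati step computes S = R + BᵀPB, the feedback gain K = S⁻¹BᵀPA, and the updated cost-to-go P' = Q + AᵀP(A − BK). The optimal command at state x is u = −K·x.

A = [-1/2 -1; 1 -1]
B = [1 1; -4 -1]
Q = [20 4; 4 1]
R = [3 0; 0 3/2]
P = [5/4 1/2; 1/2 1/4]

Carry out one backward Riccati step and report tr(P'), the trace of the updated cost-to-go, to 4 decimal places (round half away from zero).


BᵀP = [-0.7500 -0.5000; 0.7500 0.2500]
S = R + BᵀPB = [3 0; 0 3/2] + [1.2500 -0.2500; -0.2500 0.5000] = [4.2500 -0.2500; -0.2500 2.0000]
BᵀPA = [-0.1250 1.2500; -0.1250 -1.0000]
K = S⁻¹·BᵀPA = [-0.0333 0.2667; -0.0667 -0.4667]
A−BK = [-0.4000 -0.8000; 0.8000 -0.4000]
AᵀP(A−BK) = [0.0500 0.1000; 0.1000 1.7000]
P' = Q + AᵀP(A−BK) = [20.0500 4.1000; 4.1000 2.7000]
tr(P') = 22.7500

22.7500


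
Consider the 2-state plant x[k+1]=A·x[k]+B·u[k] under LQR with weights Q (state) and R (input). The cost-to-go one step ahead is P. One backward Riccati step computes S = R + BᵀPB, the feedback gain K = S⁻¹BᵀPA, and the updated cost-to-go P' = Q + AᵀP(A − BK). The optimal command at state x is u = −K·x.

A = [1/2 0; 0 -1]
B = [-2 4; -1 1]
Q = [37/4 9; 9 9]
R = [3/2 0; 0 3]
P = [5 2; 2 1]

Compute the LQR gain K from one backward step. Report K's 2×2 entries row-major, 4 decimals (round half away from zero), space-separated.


-0.0705 0.0954 0.0726 -0.0394

BᵀP = [-12.0000 -5.0000; 22.0000 9.0000]
S = R + BᵀPB = [3/2 0; 0 3] + [29.0000 -53.0000; -53.0000 97.0000] = [30.5000 -53.0000; -53.0000 100.0000]
BᵀPA = [-6.0000 5.0000; 11.0000 -9.0000]
K = S⁻¹·BᵀPA = [-0.0705 0.0954; 0.0726 -0.0394]
A−BK = [0.0685 0.3485; -0.1432 -0.8651]
AᵀP(A−BK) = [0.0280 0.0062; 0.0062 0.1680]
P' = Q + AᵀP(A−BK) = [9.2780 9.0062; 9.0062 9.1680]
tr(P') = 18.4461


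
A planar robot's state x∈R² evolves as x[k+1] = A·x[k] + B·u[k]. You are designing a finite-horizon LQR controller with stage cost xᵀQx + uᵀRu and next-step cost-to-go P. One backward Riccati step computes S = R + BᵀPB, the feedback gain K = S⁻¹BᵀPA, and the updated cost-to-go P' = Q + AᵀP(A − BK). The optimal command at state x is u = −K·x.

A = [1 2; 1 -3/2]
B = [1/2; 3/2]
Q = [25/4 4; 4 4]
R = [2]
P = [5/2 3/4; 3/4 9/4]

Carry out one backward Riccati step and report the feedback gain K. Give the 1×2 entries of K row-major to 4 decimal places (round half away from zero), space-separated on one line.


BᵀP = [2.3750 3.7500]
S = R + BᵀPB = [2] + [6.8125] = [8.8125]
BᵀPA = [6.1250 -0.8750]
K = S⁻¹·BᵀPA = [0.6950 -0.0993]
A−BK = [0.6525 2.0496; -0.0426 -1.3511]
AᵀP(A−BK) = [1.9929 2.6082; 2.6082 10.4756]
P' = Q + AᵀP(A−BK) = [8.2429 6.6082; 6.6082 14.4756]
tr(P') = 22.7185

0.6950 -0.0993


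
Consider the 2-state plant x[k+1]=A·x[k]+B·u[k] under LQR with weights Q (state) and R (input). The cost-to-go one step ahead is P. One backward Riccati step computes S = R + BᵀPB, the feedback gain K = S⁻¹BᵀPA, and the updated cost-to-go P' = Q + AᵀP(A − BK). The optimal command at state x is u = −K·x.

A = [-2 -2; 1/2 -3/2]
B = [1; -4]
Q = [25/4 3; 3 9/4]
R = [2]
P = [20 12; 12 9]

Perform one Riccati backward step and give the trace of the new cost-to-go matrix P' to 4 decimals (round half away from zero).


BᵀP = [-28.0000 -24.0000]
S = R + BᵀPB = [2] + [68.0000] = [70.0000]
BᵀPA = [44.0000 92.0000]
K = S⁻¹·BᵀPA = [0.6286 1.3143]
A−BK = [-2.6286 -3.3143; 3.0143 3.7571]
AᵀP(A−BK) = [30.5929 39.4214; 39.4214 51.3357]
P' = Q + AᵀP(A−BK) = [36.8429 42.4214; 42.4214 53.5857]
tr(P') = 90.4286

90.4286


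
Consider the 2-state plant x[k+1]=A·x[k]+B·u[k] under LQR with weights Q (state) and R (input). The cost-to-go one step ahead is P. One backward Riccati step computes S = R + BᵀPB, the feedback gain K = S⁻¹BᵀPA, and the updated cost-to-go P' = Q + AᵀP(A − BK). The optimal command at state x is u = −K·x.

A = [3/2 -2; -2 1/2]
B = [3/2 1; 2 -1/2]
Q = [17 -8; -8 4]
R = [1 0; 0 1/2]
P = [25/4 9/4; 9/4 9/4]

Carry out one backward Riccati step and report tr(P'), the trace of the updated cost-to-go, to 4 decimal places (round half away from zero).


24.2291

BᵀP = [13.8750 7.8750; 5.1250 1.1250]
S = R + BᵀPB = [1 0; 0 1/2] + [36.5625 9.9375; 9.9375 4.5625] = [37.5625 9.9375; 9.9375 5.0625]
BᵀPA = [5.0625 -23.8125; 5.4375 -9.6875]
K = S⁻¹·BᵀPA = [-0.3108 -0.2656; 1.6841 -1.3921]
A−BK = [0.2821 -0.2094; -0.5364 0.3352]
AᵀP(A−BK) = [1.9785 -1.3979; -1.3979 1.2506]
P' = Q + AᵀP(A−BK) = [18.9785 -9.3979; -9.3979 5.2506]
tr(P') = 24.2291


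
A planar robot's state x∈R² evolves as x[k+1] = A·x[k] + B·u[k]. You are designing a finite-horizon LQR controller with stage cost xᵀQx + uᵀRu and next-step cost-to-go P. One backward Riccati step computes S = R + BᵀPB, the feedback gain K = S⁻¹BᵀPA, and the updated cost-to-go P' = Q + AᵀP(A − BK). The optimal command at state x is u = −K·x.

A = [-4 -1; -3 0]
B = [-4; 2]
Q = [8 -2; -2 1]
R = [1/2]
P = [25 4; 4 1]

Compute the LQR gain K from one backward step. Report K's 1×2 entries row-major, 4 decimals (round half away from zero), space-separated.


1.2041 0.2702

BᵀP = [-92.0000 -14.0000]
S = R + BᵀPB = [1/2] + [340.0000] = [340.5000]
BᵀPA = [410.0000 92.0000]
K = S⁻¹·BᵀPA = [1.2041 0.2702]
A−BK = [0.8164 0.0808; -5.4082 -0.5404]
AᵀP(A−BK) = [11.3142 1.2217; 1.2217 0.1424]
P' = Q + AᵀP(A−BK) = [19.3142 -0.7783; -0.7783 1.1424]
tr(P') = 20.4567


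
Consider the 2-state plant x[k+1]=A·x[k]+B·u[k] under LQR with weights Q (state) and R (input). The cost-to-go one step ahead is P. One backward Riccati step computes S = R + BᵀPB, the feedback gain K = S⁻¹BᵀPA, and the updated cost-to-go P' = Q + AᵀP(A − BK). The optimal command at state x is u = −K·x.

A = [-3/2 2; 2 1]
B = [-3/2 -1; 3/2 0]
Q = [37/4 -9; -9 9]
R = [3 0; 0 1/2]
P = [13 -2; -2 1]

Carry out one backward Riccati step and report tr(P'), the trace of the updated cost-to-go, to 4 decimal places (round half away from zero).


BᵀP = [-22.5000 4.5000; -13.0000 2.0000]
S = R + BᵀPB = [3 0; 0 1/2] + [40.5000 22.5000; 22.5000 13.0000] = [43.5000 22.5000; 22.5000 13.5000]
BᵀPA = [42.7500 -40.5000; 23.5000 -24.0000]
K = S⁻¹·BᵀPA = [0.5972 -0.0833; 0.7454 -1.6389]
A−BK = [0.1412 0.2361; 1.1042 1.1250]
AᵀP(A−BK) = [2.2025 0.0764; 0.0764 2.2917]
P' = Q + AᵀP(A−BK) = [11.4525 -8.9236; -8.9236 11.2917]
tr(P') = 22.7442

22.7442


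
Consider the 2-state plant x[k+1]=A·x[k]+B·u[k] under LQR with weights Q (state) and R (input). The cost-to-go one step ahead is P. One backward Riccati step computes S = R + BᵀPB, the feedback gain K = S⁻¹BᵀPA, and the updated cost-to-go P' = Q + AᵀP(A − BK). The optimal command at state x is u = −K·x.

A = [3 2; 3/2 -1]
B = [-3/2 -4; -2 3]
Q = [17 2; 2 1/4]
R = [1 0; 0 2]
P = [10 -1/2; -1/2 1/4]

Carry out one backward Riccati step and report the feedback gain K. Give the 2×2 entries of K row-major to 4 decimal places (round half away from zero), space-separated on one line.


-0.8880 -0.1982 -0.3970 -0.4227

BᵀP = [-14.0000 0.2500; -41.5000 2.7500]
S = R + BᵀPB = [1 0; 0 2] + [20.5000 56.7500; 56.7500 174.2500] = [21.5000 56.7500; 56.7500 176.2500]
BᵀPA = [-41.6250 -28.2500; -120.3750 -85.7500]
K = S⁻¹·BᵀPA = [-0.8880 -0.1982; -0.3970 -0.4227]
A−BK = [0.0798 0.0119; 0.9151 -0.1283]
AᵀP(A−BK) = [1.3039 0.4915; 0.4915 0.4037]
P' = Q + AᵀP(A−BK) = [18.3039 2.4915; 2.4915 0.6537]
tr(P') = 18.9576


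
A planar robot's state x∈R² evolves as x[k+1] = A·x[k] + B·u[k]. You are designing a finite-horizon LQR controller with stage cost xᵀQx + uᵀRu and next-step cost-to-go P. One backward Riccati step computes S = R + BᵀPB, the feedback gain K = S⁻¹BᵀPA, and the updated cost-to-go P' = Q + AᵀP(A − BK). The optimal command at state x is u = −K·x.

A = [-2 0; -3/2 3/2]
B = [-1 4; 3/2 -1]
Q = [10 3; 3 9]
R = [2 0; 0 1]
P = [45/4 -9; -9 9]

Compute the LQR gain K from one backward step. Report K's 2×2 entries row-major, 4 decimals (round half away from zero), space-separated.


BᵀP = [-24.7500 22.5000; 54.0000 -45.0000]
S = R + BᵀPB = [2 0; 0 1] + [58.5000 -121.5000; -121.5000 261.0000] = [60.5000 -121.5000; -121.5000 262.0000]
BᵀPA = [15.7500 33.7500; -40.5000 -67.5000]
K = S⁻¹·BᵀPA = [-0.7295 0.5890; -0.4929 0.0155]
A−BK = [-0.7580 0.5270; -0.8986 0.6320]
AᵀP(A−BK) = [2.7780 -1.8987; -1.8987 1.4182]
P' = Q + AᵀP(A−BK) = [12.7780 1.1013; 1.1013 10.4182]
tr(P') = 23.1962

-0.7295 0.5890 -0.4929 0.0155


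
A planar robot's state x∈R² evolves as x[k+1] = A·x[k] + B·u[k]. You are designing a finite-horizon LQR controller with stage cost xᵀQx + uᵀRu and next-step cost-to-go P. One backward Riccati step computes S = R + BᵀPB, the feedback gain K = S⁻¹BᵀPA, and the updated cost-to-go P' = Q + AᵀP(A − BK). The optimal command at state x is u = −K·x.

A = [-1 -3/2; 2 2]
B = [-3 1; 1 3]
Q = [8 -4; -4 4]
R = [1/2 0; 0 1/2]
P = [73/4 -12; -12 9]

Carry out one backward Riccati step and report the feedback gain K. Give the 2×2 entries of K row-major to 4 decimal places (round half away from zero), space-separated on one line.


BᵀP = [-66.7500 45.0000; -17.7500 15.0000]
S = R + BᵀPB = [1/2 0; 0 1/2] + [245.2500 68.2500; 68.2500 27.2500] = [245.7500 68.2500; 68.2500 27.7500]
BᵀPA = [156.7500 190.1250; 47.7500 56.6250]
K = S⁻¹·BᵀPA = [0.5047 0.6529; 0.4795 0.4347]
A−BK = [0.0346 0.0241; 0.0569 0.0430]
AᵀP(A−BK) = [0.2460 0.2719; 0.2719 0.3100]
P' = Q + AᵀP(A−BK) = [8.2460 -3.7281; -3.7281 4.3100]
tr(P') = 12.5560

0.5047 0.6529 0.4795 0.4347


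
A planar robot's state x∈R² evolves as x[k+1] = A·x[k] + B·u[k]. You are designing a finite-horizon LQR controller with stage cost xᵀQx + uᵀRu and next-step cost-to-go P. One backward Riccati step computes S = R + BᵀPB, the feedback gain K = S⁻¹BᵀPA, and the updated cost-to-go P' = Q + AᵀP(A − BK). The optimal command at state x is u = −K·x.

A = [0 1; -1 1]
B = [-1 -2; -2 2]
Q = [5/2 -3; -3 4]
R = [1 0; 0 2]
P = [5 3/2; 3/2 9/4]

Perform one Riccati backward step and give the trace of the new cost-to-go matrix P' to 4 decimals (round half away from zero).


7.1292

BᵀP = [-8.0000 -6.0000; -7.0000 1.5000]
S = R + BᵀPB = [1 0; 0 2] + [20.0000 4.0000; 4.0000 17.0000] = [21.0000 4.0000; 4.0000 19.0000]
BᵀPA = [6.0000 -14.0000; -1.5000 -5.5000]
K = S⁻¹·BᵀPA = [0.3133 -0.6371; -0.1449 -0.1554]
A−BK = [0.0235 0.0522; -0.0836 0.0366]
AᵀP(A−BK) = [0.1527 -0.1606; -0.1606 0.4765]
P' = Q + AᵀP(A−BK) = [2.6527 -3.1606; -3.1606 4.4765]
tr(P') = 7.1292


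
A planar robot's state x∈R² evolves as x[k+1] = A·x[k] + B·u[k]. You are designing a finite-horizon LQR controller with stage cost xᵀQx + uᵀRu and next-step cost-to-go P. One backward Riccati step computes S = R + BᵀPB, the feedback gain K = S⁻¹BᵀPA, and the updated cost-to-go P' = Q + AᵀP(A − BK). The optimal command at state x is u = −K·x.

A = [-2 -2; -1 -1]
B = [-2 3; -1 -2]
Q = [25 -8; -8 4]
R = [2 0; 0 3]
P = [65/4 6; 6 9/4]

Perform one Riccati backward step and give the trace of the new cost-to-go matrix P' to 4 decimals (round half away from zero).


BᵀP = [-38.5000 -14.2500; 36.7500 13.5000]
S = R + BᵀPB = [2 0; 0 3] + [91.2500 -87.0000; -87.0000 83.2500] = [93.2500 -87.0000; -87.0000 86.2500]
BᵀPA = [91.2500 91.2500; -87.0000 -87.0000]
K = S⁻¹·BᵀPA = [0.6359 0.6359; -0.3672 -0.3672]
A−BK = [0.3736 0.3736; -1.0985 -1.0985]
AᵀP(A−BK) = [1.2719 1.2719; 1.2719 1.2719]
P' = Q + AᵀP(A−BK) = [26.2719 -6.7281; -6.7281 5.2719]
tr(P') = 31.5437

31.5437


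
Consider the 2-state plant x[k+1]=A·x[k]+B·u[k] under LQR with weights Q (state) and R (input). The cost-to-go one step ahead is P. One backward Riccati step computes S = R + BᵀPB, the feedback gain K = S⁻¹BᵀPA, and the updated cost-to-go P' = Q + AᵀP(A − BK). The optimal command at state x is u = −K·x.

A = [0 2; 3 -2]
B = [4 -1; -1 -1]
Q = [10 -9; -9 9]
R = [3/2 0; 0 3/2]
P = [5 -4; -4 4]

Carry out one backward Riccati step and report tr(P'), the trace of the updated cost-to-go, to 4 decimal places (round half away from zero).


24.2709

BᵀP = [24.0000 -20.0000; -1.0000 0.0000]
S = R + BᵀPB = [3/2 0; 0 3/2] + [116.0000 -4.0000; -4.0000 1.0000] = [117.5000 -4.0000; -4.0000 2.5000]
BᵀPA = [-60.0000 88.0000; 0.0000 -2.0000]
K = S⁻¹·BᵀPA = [-0.5401 0.7633; -0.8641 0.4212]
A−BK = [1.2961 -0.6319; 1.5959 -0.8155]
AᵀP(A−BK) = [3.5968 -2.2034; -2.2034 1.6742]
P' = Q + AᵀP(A−BK) = [13.5968 -11.2034; -11.2034 10.6742]
tr(P') = 24.2709


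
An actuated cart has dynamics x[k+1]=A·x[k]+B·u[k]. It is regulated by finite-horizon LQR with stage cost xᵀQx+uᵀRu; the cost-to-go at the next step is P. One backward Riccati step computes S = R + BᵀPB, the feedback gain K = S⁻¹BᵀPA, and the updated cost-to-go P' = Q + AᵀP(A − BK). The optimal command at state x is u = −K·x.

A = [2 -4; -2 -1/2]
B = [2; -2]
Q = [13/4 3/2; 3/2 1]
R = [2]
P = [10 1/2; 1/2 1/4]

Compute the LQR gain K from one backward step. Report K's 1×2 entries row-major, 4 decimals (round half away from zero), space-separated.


0.9487 -1.9551

BᵀP = [19.0000 0.5000]
S = R + BᵀPB = [2] + [37.0000] = [39.0000]
BᵀPA = [37.0000 -76.2500]
K = S⁻¹·BᵀPA = [0.9487 -1.9551]
A−BK = [0.1026 -0.0897; -0.1026 -4.4103]
AᵀP(A−BK) = [1.8974 -3.9103; -3.9103 12.9840]
P' = Q + AᵀP(A−BK) = [5.1474 -2.4103; -2.4103 13.9840]
tr(P') = 19.1314


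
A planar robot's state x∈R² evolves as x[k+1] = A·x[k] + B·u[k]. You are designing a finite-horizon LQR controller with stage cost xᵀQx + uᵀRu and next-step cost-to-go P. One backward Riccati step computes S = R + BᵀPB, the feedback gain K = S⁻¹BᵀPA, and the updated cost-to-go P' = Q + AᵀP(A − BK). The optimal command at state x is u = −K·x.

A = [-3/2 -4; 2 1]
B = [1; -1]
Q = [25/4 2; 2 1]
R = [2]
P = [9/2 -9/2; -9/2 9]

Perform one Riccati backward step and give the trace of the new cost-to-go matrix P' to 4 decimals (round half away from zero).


BᵀP = [9.0000 -13.5000]
S = R + BᵀPB = [2] + [22.5000] = [24.5000]
BᵀPA = [-40.5000 -49.5000]
K = S⁻¹·BᵀPA = [-1.6531 -2.0204]
A−BK = [0.1531 -1.9796; 0.3469 -1.0204]
AᵀP(A−BK) = [6.1760 5.9235; 5.9235 16.9898]
P' = Q + AᵀP(A−BK) = [12.4260 7.9235; 7.9235 17.9898]
tr(P') = 30.4158

30.4158


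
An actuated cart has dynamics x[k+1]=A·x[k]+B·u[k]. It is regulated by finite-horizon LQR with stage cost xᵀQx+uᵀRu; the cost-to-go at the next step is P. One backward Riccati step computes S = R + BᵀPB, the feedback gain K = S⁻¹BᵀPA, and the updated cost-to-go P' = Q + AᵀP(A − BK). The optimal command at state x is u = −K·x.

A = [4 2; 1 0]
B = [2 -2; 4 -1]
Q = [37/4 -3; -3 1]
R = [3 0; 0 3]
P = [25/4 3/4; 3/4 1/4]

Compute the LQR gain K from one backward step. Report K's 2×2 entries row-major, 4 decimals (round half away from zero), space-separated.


BᵀP = [15.5000 2.5000; -13.2500 -1.7500]
S = R + BᵀPB = [3 0; 0 3] + [41.0000 -33.5000; -33.5000 28.2500] = [44.0000 -33.5000; -33.5000 31.2500]
BᵀPA = [64.5000 31.0000; -54.7500 -26.5000]
K = S⁻¹·BᵀPA = [0.7181 0.3205; -0.9822 -0.5045]
A−BK = [0.5994 0.3501; -2.8546 -1.7864]
AᵀP(A−BK) = [6.1573 3.2107; 3.2107 1.6973]
P' = Q + AᵀP(A−BK) = [15.4073 0.2107; 0.2107 2.6973]
tr(P') = 18.1046

0.7181 0.3205 -0.9822 -0.5045


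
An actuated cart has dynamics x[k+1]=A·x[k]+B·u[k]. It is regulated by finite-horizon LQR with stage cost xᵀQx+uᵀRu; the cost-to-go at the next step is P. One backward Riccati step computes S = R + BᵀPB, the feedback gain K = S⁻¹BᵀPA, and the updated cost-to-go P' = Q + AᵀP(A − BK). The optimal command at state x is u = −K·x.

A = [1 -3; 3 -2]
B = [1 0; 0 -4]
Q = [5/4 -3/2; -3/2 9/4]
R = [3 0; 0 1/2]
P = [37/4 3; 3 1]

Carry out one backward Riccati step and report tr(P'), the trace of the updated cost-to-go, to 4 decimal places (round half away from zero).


BᵀP = [9.2500 3.0000; -12.0000 -4.0000]
S = R + BᵀPB = [3 0; 0 1/2] + [9.2500 -12.0000; -12.0000 16.0000] = [12.2500 -12.0000; -12.0000 16.5000]
BᵀPA = [18.2500 -33.7500; -24.0000 44.0000]
K = S⁻¹·BᵀPA = [0.2258 -0.4968; -1.2903 2.3054]
A−BK = [0.7742 -2.5032; -2.1613 7.2215]
AᵀP(A−BK) = [1.1613 -2.3548; -2.3548 5.0473]
P' = Q + AᵀP(A−BK) = [2.4113 -3.8548; -3.8548 7.2973]
tr(P') = 9.7086

9.7086


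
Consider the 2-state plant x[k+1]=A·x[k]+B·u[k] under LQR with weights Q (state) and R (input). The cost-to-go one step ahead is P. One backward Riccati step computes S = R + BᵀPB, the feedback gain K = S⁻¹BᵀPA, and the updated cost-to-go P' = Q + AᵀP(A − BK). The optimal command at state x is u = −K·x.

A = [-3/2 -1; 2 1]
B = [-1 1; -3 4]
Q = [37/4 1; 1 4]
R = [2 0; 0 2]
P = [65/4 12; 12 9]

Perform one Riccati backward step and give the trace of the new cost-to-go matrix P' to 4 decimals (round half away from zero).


BᵀP = [-52.2500 -39.0000; 64.2500 48.0000]
S = R + BᵀPB = [2 0; 0 2] + [169.2500 -208.2500; -208.2500 256.2500] = [171.2500 -208.2500; -208.2500 258.2500]
BᵀPA = [0.3750 13.2500; -0.3750 -16.2500]
K = S⁻¹·BᵀPA = [0.0219 0.0440; 0.0162 -0.0274]
A−BK = [-1.4943 -0.9286; 2.0009 1.2418]
AᵀP(A−BK) = [0.5604 0.3482; 0.3482 0.2211]
P' = Q + AᵀP(A−BK) = [9.8104 1.3482; 1.3482 4.2211]
tr(P') = 14.0314

14.0314


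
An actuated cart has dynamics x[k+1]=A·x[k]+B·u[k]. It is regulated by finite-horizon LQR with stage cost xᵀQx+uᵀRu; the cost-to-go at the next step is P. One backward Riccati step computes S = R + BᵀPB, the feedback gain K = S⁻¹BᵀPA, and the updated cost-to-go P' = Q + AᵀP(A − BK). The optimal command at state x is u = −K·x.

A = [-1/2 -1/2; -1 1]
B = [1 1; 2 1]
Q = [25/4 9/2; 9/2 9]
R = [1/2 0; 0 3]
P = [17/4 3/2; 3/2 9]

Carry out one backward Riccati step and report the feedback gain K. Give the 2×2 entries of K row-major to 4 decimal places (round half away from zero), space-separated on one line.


-0.4739 0.5512 -0.0363 -0.3698

BᵀP = [7.2500 19.5000; 5.7500 10.5000]
S = R + BᵀPB = [1/2 0; 0 3] + [46.2500 26.7500; 26.7500 16.2500] = [46.7500 26.7500; 26.7500 19.2500]
BᵀPA = [-23.1250 15.8750; -13.3750 7.6250]
K = S⁻¹·BᵀPA = [-0.4739 0.5512; -0.0363 -0.3698]
A−BK = [0.0102 -0.6814; -0.0159 0.2675]
AᵀP(A−BK) = [0.1185 -0.1378; -0.1378 2.6324]
P' = Q + AᵀP(A−BK) = [6.3685 4.3622; 4.3622 11.6324]
tr(P') = 18.0008


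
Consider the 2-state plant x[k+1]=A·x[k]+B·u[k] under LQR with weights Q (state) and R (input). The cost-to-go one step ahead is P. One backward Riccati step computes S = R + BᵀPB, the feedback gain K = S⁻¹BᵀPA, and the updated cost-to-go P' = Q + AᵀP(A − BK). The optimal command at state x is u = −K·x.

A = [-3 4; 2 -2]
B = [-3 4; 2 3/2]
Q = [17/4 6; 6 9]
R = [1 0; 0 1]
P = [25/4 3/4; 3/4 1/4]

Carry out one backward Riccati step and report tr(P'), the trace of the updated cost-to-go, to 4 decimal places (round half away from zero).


14.8164

BᵀP = [-17.2500 -1.7500; 26.1250 3.3750]
S = R + BᵀPB = [1 0; 0 1] + [48.2500 -71.6250; -71.6250 109.5625] = [49.2500 -71.6250; -71.6250 110.5625]
BᵀPA = [48.2500 -65.5000; -71.6250 97.7500]
K = S⁻¹·BᵀPA = [0.6491 -0.7633; -0.2273 0.3896]
A−BK = [-0.1434 0.1516; 1.0428 -1.0577]
AᵀP(A−BK) = [0.6491 -0.7633; -0.7633 0.9173]
P' = Q + AᵀP(A−BK) = [4.8991 5.2367; 5.2367 9.9173]
tr(P') = 14.8164


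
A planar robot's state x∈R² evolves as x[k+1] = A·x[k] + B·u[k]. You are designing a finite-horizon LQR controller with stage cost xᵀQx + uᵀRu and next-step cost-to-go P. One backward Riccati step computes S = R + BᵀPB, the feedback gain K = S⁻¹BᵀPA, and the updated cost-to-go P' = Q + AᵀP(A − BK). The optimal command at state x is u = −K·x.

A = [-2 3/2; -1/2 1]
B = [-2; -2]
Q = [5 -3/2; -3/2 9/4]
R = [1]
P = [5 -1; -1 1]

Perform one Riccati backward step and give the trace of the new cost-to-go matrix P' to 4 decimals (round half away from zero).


BᵀP = [-8.0000 0.0000]
S = R + BᵀPB = [1] + [16.0000] = [17.0000]
BᵀPA = [16.0000 -12.0000]
K = S⁻¹·BᵀPA = [0.9412 -0.7059]
A−BK = [-0.1176 0.0882; 1.3824 -0.4118]
AᵀP(A−BK) = [3.1912 -1.4559; -1.4559 0.7794]
P' = Q + AᵀP(A−BK) = [8.1912 -2.9559; -2.9559 3.0294]
tr(P') = 11.2206

11.2206


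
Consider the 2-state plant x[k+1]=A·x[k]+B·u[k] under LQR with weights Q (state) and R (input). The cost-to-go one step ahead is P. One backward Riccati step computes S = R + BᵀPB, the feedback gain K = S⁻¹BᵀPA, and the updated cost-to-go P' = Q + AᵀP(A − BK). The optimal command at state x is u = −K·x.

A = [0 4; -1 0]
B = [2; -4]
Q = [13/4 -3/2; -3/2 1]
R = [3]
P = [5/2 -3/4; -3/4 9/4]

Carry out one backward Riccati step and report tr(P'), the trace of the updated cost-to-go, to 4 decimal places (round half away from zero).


27.9057

BᵀP = [8.0000 -10.5000]
S = R + BᵀPB = [3] + [58.0000] = [61.0000]
BᵀPA = [10.5000 32.0000]
K = S⁻¹·BᵀPA = [0.1721 0.5246]
A−BK = [-0.3443 2.9508; -0.3115 2.0984]
AᵀP(A−BK) = [0.4426 -2.5082; -2.5082 23.2131]
P' = Q + AᵀP(A−BK) = [3.6926 -4.0082; -4.0082 24.2131]
tr(P') = 27.9057


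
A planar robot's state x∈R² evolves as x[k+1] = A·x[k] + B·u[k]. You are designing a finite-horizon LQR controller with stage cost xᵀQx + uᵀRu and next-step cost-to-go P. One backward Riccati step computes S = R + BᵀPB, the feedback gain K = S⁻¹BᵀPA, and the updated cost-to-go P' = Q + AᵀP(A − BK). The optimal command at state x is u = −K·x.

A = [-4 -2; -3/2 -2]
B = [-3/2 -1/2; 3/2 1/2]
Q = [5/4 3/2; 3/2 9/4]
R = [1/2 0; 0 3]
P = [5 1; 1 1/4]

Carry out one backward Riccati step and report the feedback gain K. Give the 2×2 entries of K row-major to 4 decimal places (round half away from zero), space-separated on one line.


BᵀP = [-6.0000 -1.1250; -2.0000 -0.3750]
S = R + BᵀPB = [1/2 0; 0 3] + [7.3125 2.4375; 2.4375 0.8125] = [7.8125 2.4375; 2.4375 3.8125]
BᵀPA = [25.6875 14.2500; 8.5625 4.7500]
K = S⁻¹·BᵀPA = [3.2320 1.7929; 0.1796 0.0996]
A−BK = [0.9377 0.7392; -6.4377 -4.7392]
AᵀP(A−BK) = [8.0036 4.8414; 4.8414 2.9777]
P' = Q + AᵀP(A−BK) = [9.2536 6.3414; 6.3414 5.2277]
tr(P') = 14.4813

3.2320 1.7929 0.1796 0.0996


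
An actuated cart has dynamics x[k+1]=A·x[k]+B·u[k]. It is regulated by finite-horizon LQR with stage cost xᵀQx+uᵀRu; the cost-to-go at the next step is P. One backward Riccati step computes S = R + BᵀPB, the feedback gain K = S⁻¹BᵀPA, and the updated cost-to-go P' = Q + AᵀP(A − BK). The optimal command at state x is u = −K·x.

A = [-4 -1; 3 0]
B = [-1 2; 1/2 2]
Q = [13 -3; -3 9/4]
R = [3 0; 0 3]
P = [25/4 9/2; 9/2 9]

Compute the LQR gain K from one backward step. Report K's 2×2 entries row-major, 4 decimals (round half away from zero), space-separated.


2.4528 0.3585 0.1462 -0.1863

BᵀP = [-4.0000 0.0000; 21.5000 27.0000]
S = R + BᵀPB = [3 0; 0 3] + [4.0000 -8.0000; -8.0000 97.0000] = [7.0000 -8.0000; -8.0000 100.0000]
BᵀPA = [16.0000 4.0000; -5.0000 -21.5000]
K = S⁻¹·BᵀPA = [2.4528 0.3585; 0.1462 -0.1863]
A−BK = [-1.8396 -0.2689; 1.4811 0.1934]
AᵀP(A−BK) = [34.4858 4.8325; 4.8325 0.8101]
P' = Q + AᵀP(A−BK) = [47.4858 1.8325; 1.8325 3.0601]
tr(P') = 50.5460


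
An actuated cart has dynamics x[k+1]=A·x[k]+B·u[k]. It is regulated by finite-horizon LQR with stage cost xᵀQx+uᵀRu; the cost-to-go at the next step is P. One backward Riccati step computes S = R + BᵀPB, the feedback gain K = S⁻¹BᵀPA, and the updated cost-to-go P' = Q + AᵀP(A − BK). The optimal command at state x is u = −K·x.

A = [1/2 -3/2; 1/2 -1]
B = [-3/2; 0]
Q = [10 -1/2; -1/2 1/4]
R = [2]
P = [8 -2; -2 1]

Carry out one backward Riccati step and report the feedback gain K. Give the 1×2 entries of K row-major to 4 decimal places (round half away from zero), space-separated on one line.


-0.2250 0.7500

BᵀP = [-12.0000 3.0000]
S = R + BᵀPB = [2] + [18.0000] = [20.0000]
BᵀPA = [-4.5000 15.0000]
K = S⁻¹·BᵀPA = [-0.2250 0.7500]
A−BK = [0.1625 -0.3750; 0.5000 -1.0000]
AᵀP(A−BK) = [0.2375 -0.6250; -0.6250 1.7500]
P' = Q + AᵀP(A−BK) = [10.2375 -1.1250; -1.1250 2.0000]
tr(P') = 12.2375


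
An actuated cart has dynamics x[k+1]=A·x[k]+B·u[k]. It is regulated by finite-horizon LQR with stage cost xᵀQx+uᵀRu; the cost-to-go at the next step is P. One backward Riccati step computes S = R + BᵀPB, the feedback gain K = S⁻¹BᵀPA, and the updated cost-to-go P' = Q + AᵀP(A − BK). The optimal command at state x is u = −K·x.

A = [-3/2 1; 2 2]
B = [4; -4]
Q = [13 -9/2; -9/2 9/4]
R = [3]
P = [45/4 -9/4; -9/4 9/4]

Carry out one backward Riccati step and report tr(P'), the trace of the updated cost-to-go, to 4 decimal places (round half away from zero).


26.1579

BᵀP = [54.0000 -18.0000]
S = R + BᵀPB = [3] + [288.0000] = [291.0000]
BᵀPA = [-117.0000 18.0000]
K = S⁻¹·BᵀPA = [-0.4021 0.0619]
A−BK = [0.1082 0.7526; 0.3918 2.2474]
AᵀP(A−BK) = [0.7713 1.6121; 1.6121 10.1366]
P' = Q + AᵀP(A−BK) = [13.7713 -2.8879; -2.8879 12.3866]
tr(P') = 26.1579


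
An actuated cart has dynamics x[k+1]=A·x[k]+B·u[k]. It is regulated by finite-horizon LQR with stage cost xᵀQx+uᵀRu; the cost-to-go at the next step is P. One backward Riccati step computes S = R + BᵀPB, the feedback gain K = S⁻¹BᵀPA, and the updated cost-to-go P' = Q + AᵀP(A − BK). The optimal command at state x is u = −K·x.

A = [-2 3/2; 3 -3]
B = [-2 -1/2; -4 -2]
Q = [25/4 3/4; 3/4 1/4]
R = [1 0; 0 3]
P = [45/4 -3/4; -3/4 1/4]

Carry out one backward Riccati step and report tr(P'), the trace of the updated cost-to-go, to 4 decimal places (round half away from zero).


27.8890

BᵀP = [-19.5000 0.5000; -4.1250 -0.1250]
S = R + BᵀPB = [1 0; 0 3] + [37.0000 8.7500; 8.7500 2.3125] = [38.0000 8.7500; 8.7500 5.3125]
BᵀPA = [40.5000 -30.7500; 7.8750 -5.8125]
K = S⁻¹·BᵀPA = [1.1671 -0.8978; -0.4399 0.3845]
A−BK = [0.1142 -0.1032; 6.7885 -5.8219]
AᵀP(A−BK) = [12.4474 -10.5441; -10.5441 8.9416]
P' = Q + AᵀP(A−BK) = [18.6974 -9.7941; -9.7941 9.1916]
tr(P') = 27.8890


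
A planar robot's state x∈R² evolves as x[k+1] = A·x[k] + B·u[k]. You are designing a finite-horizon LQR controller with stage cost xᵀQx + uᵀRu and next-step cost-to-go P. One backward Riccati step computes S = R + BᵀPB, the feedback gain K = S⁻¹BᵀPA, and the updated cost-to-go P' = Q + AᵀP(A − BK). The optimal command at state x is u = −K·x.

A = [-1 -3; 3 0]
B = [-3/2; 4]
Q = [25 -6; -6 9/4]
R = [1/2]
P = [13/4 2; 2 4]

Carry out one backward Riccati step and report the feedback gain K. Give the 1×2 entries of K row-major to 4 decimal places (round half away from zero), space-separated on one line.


0.7503 -0.1961

BᵀP = [3.1250 13.0000]
S = R + BᵀPB = [1/2] + [47.3125] = [47.8125]
BᵀPA = [35.8750 -9.3750]
K = S⁻¹·BᵀPA = [0.7503 -0.1961]
A−BK = [0.1255 -3.2941; -0.0013 0.7843]
AᵀP(A−BK) = [0.3320 -1.2157; -1.2157 27.4118]
P' = Q + AᵀP(A−BK) = [25.3320 -7.2157; -7.2157 29.6618]
tr(P') = 54.9938


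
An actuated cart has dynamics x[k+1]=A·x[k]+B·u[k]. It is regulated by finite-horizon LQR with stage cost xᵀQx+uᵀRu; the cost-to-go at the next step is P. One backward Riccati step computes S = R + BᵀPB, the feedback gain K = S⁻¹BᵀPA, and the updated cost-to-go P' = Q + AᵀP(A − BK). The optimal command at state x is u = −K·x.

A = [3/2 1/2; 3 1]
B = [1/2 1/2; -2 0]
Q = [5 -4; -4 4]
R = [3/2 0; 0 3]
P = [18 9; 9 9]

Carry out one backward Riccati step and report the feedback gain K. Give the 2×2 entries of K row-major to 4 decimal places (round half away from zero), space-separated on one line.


BᵀP = [-9.0000 -13.5000; 9.0000 4.5000]
S = R + BᵀPB = [3/2 0; 0 3] + [22.5000 -4.5000; -4.5000 4.5000] = [24.0000 -4.5000; -4.5000 7.5000]
BᵀPA = [-54.0000 -18.0000; 27.0000 9.0000]
K = S⁻¹·BᵀPA = [-1.7746 -0.5915; 2.5352 0.8451]
A−BK = [1.1197 0.3732; -0.5493 -0.1831]
AᵀP(A−BK) = [38.2183 12.7394; 12.7394 4.2465]
P' = Q + AᵀP(A−BK) = [43.2183 8.7394; 8.7394 8.2465]
tr(P') = 51.4648

-1.7746 -0.5915 2.5352 0.8451


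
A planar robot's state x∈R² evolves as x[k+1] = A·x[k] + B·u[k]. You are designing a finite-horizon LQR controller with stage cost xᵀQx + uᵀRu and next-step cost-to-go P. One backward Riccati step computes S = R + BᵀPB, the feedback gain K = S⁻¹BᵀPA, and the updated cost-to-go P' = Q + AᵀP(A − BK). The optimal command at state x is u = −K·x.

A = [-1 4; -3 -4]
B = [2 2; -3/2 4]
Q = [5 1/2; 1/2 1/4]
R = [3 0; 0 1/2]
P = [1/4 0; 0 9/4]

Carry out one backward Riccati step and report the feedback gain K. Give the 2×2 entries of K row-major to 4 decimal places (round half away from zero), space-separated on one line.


0.0936 0.8511 -0.7021 -0.6230

BᵀP = [0.5000 -3.3750; 0.5000 9.0000]
S = R + BᵀPB = [3 0; 0 1/2] + [6.0625 -12.5000; -12.5000 37.0000] = [9.0625 -12.5000; -12.5000 37.5000]
BᵀPA = [9.6250 15.5000; -27.5000 -34.0000]
K = S⁻¹·BᵀPA = [0.0936 0.8511; -0.7021 -0.6230]
A−BK = [0.2170 3.5438; -0.0511 -0.2315]
AᵀP(A−BK) = [0.2904 0.6766; 0.6766 5.6272]
P' = Q + AᵀP(A−BK) = [5.2904 1.1766; 1.1766 5.8772]
tr(P') = 11.1677


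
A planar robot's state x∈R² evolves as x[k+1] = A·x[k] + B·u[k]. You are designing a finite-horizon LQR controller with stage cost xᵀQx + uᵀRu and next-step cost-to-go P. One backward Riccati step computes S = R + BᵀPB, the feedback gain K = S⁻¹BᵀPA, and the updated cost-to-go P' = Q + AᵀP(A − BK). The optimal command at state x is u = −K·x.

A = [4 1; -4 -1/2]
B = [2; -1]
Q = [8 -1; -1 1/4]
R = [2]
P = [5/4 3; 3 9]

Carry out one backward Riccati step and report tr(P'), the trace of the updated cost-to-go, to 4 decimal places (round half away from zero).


51.5000

BᵀP = [-0.5000 -3.0000]
S = R + BᵀPB = [2] + [2.0000] = [4.0000]
BᵀPA = [10.0000 1.0000]
K = S⁻¹·BᵀPA = [2.5000 0.2500]
A−BK = [-1.0000 0.5000; -1.5000 -0.2500]
AᵀP(A−BK) = [43.0000 2.5000; 2.5000 0.2500]
P' = Q + AᵀP(A−BK) = [51.0000 1.5000; 1.5000 0.5000]
tr(P') = 51.5000


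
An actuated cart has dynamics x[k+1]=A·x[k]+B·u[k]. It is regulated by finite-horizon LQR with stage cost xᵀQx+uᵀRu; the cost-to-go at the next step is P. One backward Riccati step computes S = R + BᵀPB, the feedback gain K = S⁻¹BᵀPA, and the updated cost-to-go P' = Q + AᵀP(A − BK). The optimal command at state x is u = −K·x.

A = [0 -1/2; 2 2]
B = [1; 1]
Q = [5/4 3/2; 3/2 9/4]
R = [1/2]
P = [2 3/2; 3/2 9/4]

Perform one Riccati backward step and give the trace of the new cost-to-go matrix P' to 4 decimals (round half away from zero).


BᵀP = [3.5000 3.7500]
S = R + BᵀPB = [1/2] + [7.2500] = [7.7500]
BᵀPA = [7.5000 5.7500]
K = S⁻¹·BᵀPA = [0.9677 0.7419]
A−BK = [-0.9677 -1.2419; 1.0323 1.2581]
AᵀP(A−BK) = [1.7419 1.9355; 1.9355 2.2339]
P' = Q + AᵀP(A−BK) = [2.9919 3.4355; 3.4355 4.4839]
tr(P') = 7.4758

7.4758


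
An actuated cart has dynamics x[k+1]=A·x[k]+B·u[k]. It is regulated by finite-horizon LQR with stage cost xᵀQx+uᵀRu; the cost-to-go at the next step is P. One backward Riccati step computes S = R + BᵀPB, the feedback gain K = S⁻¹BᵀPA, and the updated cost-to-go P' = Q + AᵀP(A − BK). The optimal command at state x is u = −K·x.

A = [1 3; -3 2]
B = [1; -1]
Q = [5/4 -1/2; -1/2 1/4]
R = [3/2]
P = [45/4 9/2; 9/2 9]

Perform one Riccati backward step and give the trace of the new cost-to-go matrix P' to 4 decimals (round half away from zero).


215.9118

BᵀP = [6.7500 -4.5000]
S = R + BᵀPB = [3/2] + [11.2500] = [12.7500]
BᵀPA = [20.2500 11.2500]
K = S⁻¹·BᵀPA = [1.5882 0.8824]
A−BK = [-0.5882 2.1176; -1.4118 2.8824]
AᵀP(A−BK) = [33.0882 -69.6176; -69.6176 181.3235]
P' = Q + AᵀP(A−BK) = [34.3382 -70.1176; -70.1176 181.5735]
tr(P') = 215.9118


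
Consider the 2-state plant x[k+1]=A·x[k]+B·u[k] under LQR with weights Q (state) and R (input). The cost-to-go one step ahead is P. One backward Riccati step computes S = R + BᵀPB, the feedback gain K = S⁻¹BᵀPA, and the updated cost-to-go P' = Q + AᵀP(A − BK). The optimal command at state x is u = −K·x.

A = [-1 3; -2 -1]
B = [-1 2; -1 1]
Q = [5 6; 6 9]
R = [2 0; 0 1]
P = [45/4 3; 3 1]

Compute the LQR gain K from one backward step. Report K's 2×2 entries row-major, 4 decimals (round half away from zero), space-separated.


0.2094 -0.1986 -0.5542 1.0686

BᵀP = [-14.2500 -4.0000; 25.5000 7.0000]
S = R + BᵀPB = [2 0; 0 1] + [18.2500 -32.5000; -32.5000 58.0000] = [20.2500 -32.5000; -32.5000 59.0000]
BᵀPA = [22.2500 -38.7500; -39.5000 69.5000]
K = S⁻¹·BᵀPA = [0.2094 -0.1986; -0.5542 1.0686]
A−BK = [0.3177 0.6643; -1.2365 -2.2671]
AᵀP(A−BK) = [0.7022 -0.1227; -0.1227 2.2888]
P' = Q + AᵀP(A−BK) = [5.7022 5.8773; 5.8773 11.2888]
tr(P') = 16.9910


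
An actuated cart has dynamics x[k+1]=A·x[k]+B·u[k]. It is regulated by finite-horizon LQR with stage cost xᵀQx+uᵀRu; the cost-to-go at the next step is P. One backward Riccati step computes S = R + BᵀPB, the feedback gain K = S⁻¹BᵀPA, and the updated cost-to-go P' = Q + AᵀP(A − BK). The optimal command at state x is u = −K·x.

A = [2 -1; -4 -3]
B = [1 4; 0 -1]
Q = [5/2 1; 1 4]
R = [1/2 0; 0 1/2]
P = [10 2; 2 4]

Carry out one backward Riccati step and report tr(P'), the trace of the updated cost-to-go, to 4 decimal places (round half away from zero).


BᵀP = [10.0000 2.0000; 38.0000 4.0000]
S = R + BᵀPB = [1/2 0; 0 1/2] + [10.0000 38.0000; 38.0000 148.0000] = [10.5000 38.0000; 38.0000 148.5000]
BᵀPA = [12.0000 -16.0000; 60.0000 -50.0000]
K = S⁻¹·BᵀPA = [-4.3210 -4.1302; 1.5098 0.7202]
A−BK = [0.2820 0.2495; -2.4902 -2.2798]
AᵀP(A−BK) = [33.2668 30.3514; 30.3514 27.9262]
P' = Q + AᵀP(A−BK) = [35.7668 31.3514; 31.3514 31.9262]
tr(P') = 67.6931

67.6931


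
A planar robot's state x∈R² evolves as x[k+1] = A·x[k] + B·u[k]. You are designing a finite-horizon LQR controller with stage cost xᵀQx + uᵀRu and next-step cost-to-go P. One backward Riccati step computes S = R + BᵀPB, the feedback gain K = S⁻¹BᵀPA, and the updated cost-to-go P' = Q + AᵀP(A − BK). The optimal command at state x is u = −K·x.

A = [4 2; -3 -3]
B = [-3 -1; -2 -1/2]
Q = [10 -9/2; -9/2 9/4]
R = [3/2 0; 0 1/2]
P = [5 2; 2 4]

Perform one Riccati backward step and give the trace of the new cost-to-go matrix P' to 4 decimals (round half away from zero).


BᵀP = [-19.0000 -14.0000; -6.0000 -4.0000]
S = R + BᵀPB = [3/2 0; 0 1/2] + [85.0000 26.0000; 26.0000 8.0000] = [86.5000 26.0000; 26.0000 8.5000]
BᵀPA = [-34.0000 4.0000; -12.0000 0.0000]
K = S⁻¹·BᵀPA = [0.3882 0.5738; -2.5992 -1.7553]
A−BK = [2.5654 1.9662; -3.5232 -2.7300]
AᵀP(A−BK) = [50.0084 38.4473; 38.4473 29.7046]
P' = Q + AᵀP(A−BK) = [60.0084 33.9473; 33.9473 31.9546]
tr(P') = 91.9631

91.9631


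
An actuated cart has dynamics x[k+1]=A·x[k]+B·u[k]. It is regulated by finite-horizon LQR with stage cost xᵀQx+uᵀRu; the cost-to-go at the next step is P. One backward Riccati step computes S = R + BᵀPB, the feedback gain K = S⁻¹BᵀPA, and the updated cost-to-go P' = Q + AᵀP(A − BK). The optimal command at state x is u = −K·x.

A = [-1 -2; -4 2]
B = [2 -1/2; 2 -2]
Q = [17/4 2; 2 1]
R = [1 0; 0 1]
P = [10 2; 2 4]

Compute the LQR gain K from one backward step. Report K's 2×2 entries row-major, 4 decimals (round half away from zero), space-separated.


BᵀP = [24.0000 12.0000; -9.0000 -9.0000]
S = R + BᵀPB = [1 0; 0 1] + [72.0000 -36.0000; -36.0000 22.5000] = [73.0000 -36.0000; -36.0000 23.5000]
BᵀPA = [-72.0000 -24.0000; 45.0000 0.0000]
K = S⁻¹·BᵀPA = [-0.1716 -1.3445; 1.6520 -2.0596]
A−BK = [0.1692 -0.3409; -0.3528 0.5697]
AᵀP(A−BK) = [3.3039 -4.1192; -4.1192 7.7330]
P' = Q + AᵀP(A−BK) = [7.5539 -2.1192; -2.1192 8.7330]
tr(P') = 16.2869

-0.1716 -1.3445 1.6520 -2.0596


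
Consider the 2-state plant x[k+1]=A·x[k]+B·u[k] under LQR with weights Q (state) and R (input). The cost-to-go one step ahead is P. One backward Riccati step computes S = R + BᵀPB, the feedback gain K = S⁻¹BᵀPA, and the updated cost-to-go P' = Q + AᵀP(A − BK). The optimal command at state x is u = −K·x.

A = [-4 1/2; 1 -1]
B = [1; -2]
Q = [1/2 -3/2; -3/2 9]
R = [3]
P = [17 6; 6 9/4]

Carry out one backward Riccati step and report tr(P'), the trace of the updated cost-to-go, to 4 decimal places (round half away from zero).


167.6000

BᵀP = [5.0000 1.5000]
S = R + BᵀPB = [3] + [2.0000] = [5.0000]
BᵀPA = [-18.5000 1.0000]
K = S⁻¹·BᵀPA = [-3.7000 0.2000]
A−BK = [-0.3000 0.3000; -6.4000 -0.6000]
AᵀP(A−BK) = [157.8000 -5.5500; -5.5500 0.3000]
P' = Q + AᵀP(A−BK) = [158.3000 -7.0500; -7.0500 9.3000]
tr(P') = 167.6000
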